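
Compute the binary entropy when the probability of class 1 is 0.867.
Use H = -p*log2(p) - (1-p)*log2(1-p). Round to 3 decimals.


H = -0.867*log2(0.867) - 0.133*log2(0.133) = 0.566.

0.566


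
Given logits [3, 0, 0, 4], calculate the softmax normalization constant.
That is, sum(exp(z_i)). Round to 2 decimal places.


Denom = e^3=20.0855 + e^0=1.0000 + e^0=1.0000 + e^4=54.5982. Sum = 76.6837, which rounds to 76.68.

76.68


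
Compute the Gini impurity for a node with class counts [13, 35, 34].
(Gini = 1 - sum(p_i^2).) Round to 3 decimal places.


Total = 82. Proportions: 13/82, 35/82, 34/82. sum(p_i^2) = 0.3792. Gini = 1 - 0.3792 = 0.6208, which rounds to 0.621.

0.621


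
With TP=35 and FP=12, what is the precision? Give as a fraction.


Precision = TP / (TP + FP) = 35 / 47 = 35/47.

35/47


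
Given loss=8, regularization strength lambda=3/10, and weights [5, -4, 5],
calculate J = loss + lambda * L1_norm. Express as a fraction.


L1 norm = sum(|w|) = 14. J = 8 + 3/10 * 14 = 61/5.

61/5


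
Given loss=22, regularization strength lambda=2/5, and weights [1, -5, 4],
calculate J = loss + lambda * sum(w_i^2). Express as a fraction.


L2 sq norm = sum(w^2) = 42. J = 22 + 2/5 * 42 = 194/5.

194/5


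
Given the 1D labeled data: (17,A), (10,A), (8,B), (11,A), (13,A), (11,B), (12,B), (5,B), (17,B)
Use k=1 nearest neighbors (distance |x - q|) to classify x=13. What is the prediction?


Distances: |17-13|=4, |10-13|=3, |8-13|=5, |11-13|=2, |13-13|=0, |11-13|=2, |12-13|=1, |5-13|=8, |17-13|=4. 1 nearest: (13,A). Counts: {'A': 1}. Majority class: A.

A


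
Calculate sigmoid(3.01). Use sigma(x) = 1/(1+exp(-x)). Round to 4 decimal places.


sigma(3.01) = 1/(1+e^(-3.01)) = 1/(1+0.049292) = 1/1.049292 = 0.9530.

0.9530


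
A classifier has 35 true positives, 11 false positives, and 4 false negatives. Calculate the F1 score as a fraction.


Precision = 35/46 = 35/46. Recall = 35/39 = 35/39. F1 = 2*P*R/(P+R) = 14/17.

14/17


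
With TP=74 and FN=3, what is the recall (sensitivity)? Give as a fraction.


Recall = TP / (TP + FN) = 74 / 77 = 74/77.

74/77


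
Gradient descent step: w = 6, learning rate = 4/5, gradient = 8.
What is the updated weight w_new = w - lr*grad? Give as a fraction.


w_new = 6 - 4/5 * 8 = 6 - 32/5 = -2/5.

-2/5


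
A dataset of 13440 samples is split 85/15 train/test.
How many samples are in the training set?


Test set = 13440 * 15% = 2016. Training set = 13440 - 2016 = 11424.

11424


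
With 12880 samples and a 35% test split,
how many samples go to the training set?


Test set = 12880 * 35% = 4508. Training set = 12880 - 4508 = 8372.

8372


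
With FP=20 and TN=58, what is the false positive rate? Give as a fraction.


FPR = FP / (FP + TN) = 20 / 78 = 10/39.

10/39


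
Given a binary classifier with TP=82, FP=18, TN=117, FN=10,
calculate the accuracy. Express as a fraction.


Accuracy = (TP + TN) / (TP + TN + FP + FN) = (82 + 117) / 227 = 199/227.

199/227


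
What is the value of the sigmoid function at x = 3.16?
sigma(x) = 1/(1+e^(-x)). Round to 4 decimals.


sigma(3.16) = 1/(1+e^(-3.16)) = 1/(1+0.042426) = 1/1.042426 = 0.9593.

0.9593


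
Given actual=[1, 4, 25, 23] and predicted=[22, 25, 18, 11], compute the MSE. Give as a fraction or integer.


MSE = (1/4) * ((1-22)^2=441 + (4-25)^2=441 + (25-18)^2=49 + (23-11)^2=144). Sum = 1075. MSE = 1075/4.

1075/4


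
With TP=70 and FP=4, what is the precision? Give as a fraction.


Precision = TP / (TP + FP) = 70 / 74 = 35/37.

35/37


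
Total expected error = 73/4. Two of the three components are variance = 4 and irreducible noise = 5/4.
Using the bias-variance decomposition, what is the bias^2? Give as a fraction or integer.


Total error = bias^2 + variance + irreducible noise. So bias^2 = 73/4 - 4 - 5/4 = 13.

13


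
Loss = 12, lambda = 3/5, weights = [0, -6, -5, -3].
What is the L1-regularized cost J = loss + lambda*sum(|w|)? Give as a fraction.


L1 norm = sum(|w|) = 14. J = 12 + 3/5 * 14 = 102/5.

102/5


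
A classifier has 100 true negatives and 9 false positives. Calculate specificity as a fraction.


Specificity = TN / (TN + FP) = 100 / 109 = 100/109.

100/109


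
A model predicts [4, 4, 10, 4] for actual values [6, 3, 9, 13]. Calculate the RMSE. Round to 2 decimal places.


MSE = 21.7500. RMSE = sqrt(21.7500) = 4.66.

4.66


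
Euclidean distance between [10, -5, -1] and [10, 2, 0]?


d = sqrt(sum of squared differences). (10-10)^2=0, (-5-2)^2=49, (-1-0)^2=1. Sum = 50.

sqrt(50)


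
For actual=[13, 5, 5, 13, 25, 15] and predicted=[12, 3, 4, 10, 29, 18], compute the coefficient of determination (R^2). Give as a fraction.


Mean(y) = 38/3. SS_res = 40. SS_tot = 826/3. R^2 = 1 - 40/(826/3) = 353/413.

353/413


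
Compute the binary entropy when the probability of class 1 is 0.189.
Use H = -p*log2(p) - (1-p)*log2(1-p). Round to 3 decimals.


H = -0.189*log2(0.189) - 0.811*log2(0.811) = 0.699.

0.699


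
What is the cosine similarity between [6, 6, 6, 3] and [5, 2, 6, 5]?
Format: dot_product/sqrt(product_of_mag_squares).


dot = 93. |a|^2 = 117, |b|^2 = 90. cos = 93/sqrt(10530).

93/sqrt(10530)


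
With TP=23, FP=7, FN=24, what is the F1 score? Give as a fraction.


Precision = 23/30 = 23/30. Recall = 23/47 = 23/47. F1 = 2*P*R/(P+R) = 46/77.

46/77


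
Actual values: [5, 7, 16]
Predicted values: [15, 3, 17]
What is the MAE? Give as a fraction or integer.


MAE = (1/3) * (|5-15|=10 + |7-3|=4 + |16-17|=1). Sum = 15. MAE = 5.

5


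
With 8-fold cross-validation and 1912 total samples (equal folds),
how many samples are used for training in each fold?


Each validation fold has 1912/8 = 239 samples. Training set = 1912 - 239 = 1673.

1673


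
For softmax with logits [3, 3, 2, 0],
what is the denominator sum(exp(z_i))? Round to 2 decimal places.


Denom = e^3=20.0855 + e^3=20.0855 + e^2=7.3891 + e^0=1.0000. Sum = 48.5601, which rounds to 48.56.

48.56


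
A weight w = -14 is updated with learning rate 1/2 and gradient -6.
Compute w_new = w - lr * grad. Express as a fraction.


w_new = -14 - 1/2 * -6 = -14 - -3 = -11.

-11


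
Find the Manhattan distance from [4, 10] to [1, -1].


d = sum of absolute differences: |4-1|=3 + |10--1|=11 = 14.

14


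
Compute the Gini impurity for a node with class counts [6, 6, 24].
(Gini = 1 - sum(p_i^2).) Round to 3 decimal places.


Total = 36. Proportions: 6/36, 6/36, 24/36. sum(p_i^2) = 0.5000. Gini = 1 - 0.5000 = 0.5000, which rounds to 0.500.

0.500


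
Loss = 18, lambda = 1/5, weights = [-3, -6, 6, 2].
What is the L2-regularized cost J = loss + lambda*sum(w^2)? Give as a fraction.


L2 sq norm = sum(w^2) = 85. J = 18 + 1/5 * 85 = 35.

35


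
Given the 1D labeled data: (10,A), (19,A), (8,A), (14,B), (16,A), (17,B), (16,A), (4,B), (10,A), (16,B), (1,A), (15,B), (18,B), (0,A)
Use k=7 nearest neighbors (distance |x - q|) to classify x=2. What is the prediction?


Distances: |10-2|=8, |19-2|=17, |8-2|=6, |14-2|=12, |16-2|=14, |17-2|=15, |16-2|=14, |4-2|=2, |10-2|=8, |16-2|=14, |1-2|=1, |15-2|=13, |18-2|=16, |0-2|=2. 7 nearest: (1,A), (0,A), (4,B), (8,A), (10,A), (10,A), (14,B). Counts: {'A': 5, 'B': 2}. Majority class: A.

A


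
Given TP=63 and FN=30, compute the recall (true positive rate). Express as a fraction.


Recall = TP / (TP + FN) = 63 / 93 = 21/31.

21/31


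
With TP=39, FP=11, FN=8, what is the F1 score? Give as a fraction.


Precision = 39/50 = 39/50. Recall = 39/47 = 39/47. F1 = 2*P*R/(P+R) = 78/97.

78/97


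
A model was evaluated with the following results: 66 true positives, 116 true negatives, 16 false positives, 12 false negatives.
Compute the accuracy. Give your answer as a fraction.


Accuracy = (TP + TN) / (TP + TN + FP + FN) = (66 + 116) / 210 = 13/15.

13/15


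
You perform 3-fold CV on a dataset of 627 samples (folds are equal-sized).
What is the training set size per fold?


Each validation fold has 627/3 = 209 samples. Training set = 627 - 209 = 418.

418


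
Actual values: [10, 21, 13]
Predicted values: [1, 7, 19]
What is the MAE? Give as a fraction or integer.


MAE = (1/3) * (|10-1|=9 + |21-7|=14 + |13-19|=6). Sum = 29. MAE = 29/3.

29/3


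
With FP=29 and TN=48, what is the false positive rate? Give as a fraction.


FPR = FP / (FP + TN) = 29 / 77 = 29/77.

29/77


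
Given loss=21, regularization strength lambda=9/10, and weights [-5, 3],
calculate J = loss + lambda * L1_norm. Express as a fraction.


L1 norm = sum(|w|) = 8. J = 21 + 9/10 * 8 = 141/5.

141/5


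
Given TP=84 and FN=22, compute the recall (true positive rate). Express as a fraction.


Recall = TP / (TP + FN) = 84 / 106 = 42/53.

42/53


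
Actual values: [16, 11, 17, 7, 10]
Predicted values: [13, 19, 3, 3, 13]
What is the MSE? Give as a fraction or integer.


MSE = (1/5) * ((16-13)^2=9 + (11-19)^2=64 + (17-3)^2=196 + (7-3)^2=16 + (10-13)^2=9). Sum = 294. MSE = 294/5.

294/5


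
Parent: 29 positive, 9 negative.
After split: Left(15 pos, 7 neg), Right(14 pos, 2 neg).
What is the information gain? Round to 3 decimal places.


H(parent) = 0.7897. H(left) = 0.9024, H(right) = 0.5436. Weighted = (22/38)*0.9024 + (16/38)*0.5436 = 0.7513. IG = 0.7897 - 0.7513 = 0.0384, which rounds to 0.038.

0.038


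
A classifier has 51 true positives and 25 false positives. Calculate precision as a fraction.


Precision = TP / (TP + FP) = 51 / 76 = 51/76.

51/76


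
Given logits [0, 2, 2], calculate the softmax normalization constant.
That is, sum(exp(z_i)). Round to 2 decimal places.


Denom = e^0=1.0000 + e^2=7.3891 + e^2=7.3891. Sum = 15.7782, which rounds to 15.78.

15.78


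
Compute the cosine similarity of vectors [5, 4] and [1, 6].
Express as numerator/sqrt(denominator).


dot = 29. |a|^2 = 41, |b|^2 = 37. cos = 29/sqrt(1517).

29/sqrt(1517)


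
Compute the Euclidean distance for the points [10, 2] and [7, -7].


d = sqrt(sum of squared differences). (10-7)^2=9, (2--7)^2=81. Sum = 90.

sqrt(90)


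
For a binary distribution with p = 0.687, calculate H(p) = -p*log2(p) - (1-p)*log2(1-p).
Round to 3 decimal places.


H = -0.687*log2(0.687) - 0.313*log2(0.313) = 0.897.

0.897


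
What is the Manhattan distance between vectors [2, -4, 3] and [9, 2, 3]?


d = sum of absolute differences: |2-9|=7 + |-4-2|=6 + |3-3|=0 = 13.

13


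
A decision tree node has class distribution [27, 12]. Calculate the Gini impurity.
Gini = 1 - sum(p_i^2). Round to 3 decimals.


Total = 39. Proportions: 27/39, 12/39. sum(p_i^2) = 0.5740. Gini = 1 - 0.5740 = 0.4260, which rounds to 0.426.

0.426


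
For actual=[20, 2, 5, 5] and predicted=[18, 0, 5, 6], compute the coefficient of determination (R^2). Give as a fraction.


Mean(y) = 8. SS_res = 9. SS_tot = 198. R^2 = 1 - 9/(198) = 21/22.

21/22


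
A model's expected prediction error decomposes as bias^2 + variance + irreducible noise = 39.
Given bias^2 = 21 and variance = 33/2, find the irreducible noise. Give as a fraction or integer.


Total error = bias^2 + variance + irreducible noise. So irreducible noise = 39 - 21 - 33/2 = 3/2.

3/2


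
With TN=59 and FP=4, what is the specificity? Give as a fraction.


Specificity = TN / (TN + FP) = 59 / 63 = 59/63.

59/63


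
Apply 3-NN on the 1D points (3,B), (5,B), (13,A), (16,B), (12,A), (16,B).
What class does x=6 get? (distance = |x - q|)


Distances: |3-6|=3, |5-6|=1, |13-6|=7, |16-6|=10, |12-6|=6, |16-6|=10. 3 nearest: (5,B), (3,B), (12,A). Counts: {'B': 2, 'A': 1}. Majority class: B.

B


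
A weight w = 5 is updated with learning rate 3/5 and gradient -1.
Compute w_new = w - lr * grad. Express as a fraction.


w_new = 5 - 3/5 * -1 = 5 - -3/5 = 28/5.

28/5


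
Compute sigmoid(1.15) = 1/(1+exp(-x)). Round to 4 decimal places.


sigma(1.15) = 1/(1+e^(-1.15)) = 1/(1+0.316637) = 1/1.316637 = 0.7595.

0.7595


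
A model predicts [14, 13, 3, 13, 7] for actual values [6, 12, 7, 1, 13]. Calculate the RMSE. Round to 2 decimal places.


MSE = 52.2000. RMSE = sqrt(52.2000) = 7.22.

7.22


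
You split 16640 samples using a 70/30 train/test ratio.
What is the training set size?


Test set = 16640 * 30% = 4992. Training set = 16640 - 4992 = 11648.

11648


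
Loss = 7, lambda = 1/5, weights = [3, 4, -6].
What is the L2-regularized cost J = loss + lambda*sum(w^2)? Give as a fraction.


L2 sq norm = sum(w^2) = 61. J = 7 + 1/5 * 61 = 96/5.

96/5


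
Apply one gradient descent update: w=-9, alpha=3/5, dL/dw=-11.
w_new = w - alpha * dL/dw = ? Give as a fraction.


w_new = -9 - 3/5 * -11 = -9 - -33/5 = -12/5.

-12/5


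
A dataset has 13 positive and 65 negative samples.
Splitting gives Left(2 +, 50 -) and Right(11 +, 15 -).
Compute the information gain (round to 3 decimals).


H(parent) = 0.6500. H(left) = 0.2352, H(right) = 0.9829. Weighted = (52/78)*0.2352 + (26/78)*0.9829 = 0.4844. IG = 0.6500 - 0.4844 = 0.1656, which rounds to 0.166.

0.166


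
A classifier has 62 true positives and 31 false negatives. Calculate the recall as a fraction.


Recall = TP / (TP + FN) = 62 / 93 = 2/3.

2/3


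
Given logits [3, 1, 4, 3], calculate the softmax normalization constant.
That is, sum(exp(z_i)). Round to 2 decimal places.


Denom = e^3=20.0855 + e^1=2.7183 + e^4=54.5982 + e^3=20.0855. Sum = 97.4875, which rounds to 97.49.

97.49


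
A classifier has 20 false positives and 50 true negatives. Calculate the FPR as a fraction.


FPR = FP / (FP + TN) = 20 / 70 = 2/7.

2/7


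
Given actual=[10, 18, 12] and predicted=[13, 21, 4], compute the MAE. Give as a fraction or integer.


MAE = (1/3) * (|10-13|=3 + |18-21|=3 + |12-4|=8). Sum = 14. MAE = 14/3.

14/3


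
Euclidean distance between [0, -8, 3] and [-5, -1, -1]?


d = sqrt(sum of squared differences). (0--5)^2=25, (-8--1)^2=49, (3--1)^2=16. Sum = 90.

sqrt(90)


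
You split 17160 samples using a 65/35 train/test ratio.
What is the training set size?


Test set = 17160 * 35% = 6006. Training set = 17160 - 6006 = 11154.

11154


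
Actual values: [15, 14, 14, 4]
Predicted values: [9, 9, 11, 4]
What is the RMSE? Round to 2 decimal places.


MSE = 17.5000. RMSE = sqrt(17.5000) = 4.18.

4.18


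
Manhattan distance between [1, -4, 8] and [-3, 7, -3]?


d = sum of absolute differences: |1--3|=4 + |-4-7|=11 + |8--3|=11 = 26.

26


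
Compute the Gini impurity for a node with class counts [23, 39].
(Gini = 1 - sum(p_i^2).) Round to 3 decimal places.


Total = 62. Proportions: 23/62, 39/62. sum(p_i^2) = 0.5333. Gini = 1 - 0.5333 = 0.4667, which rounds to 0.467.

0.467


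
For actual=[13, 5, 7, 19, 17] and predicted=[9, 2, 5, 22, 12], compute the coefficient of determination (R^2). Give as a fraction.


Mean(y) = 61/5. SS_res = 63. SS_tot = 744/5. R^2 = 1 - 63/(744/5) = 143/248.

143/248


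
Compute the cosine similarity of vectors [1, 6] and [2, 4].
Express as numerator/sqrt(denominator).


dot = 26. |a|^2 = 37, |b|^2 = 20. cos = 26/sqrt(740).

26/sqrt(740)


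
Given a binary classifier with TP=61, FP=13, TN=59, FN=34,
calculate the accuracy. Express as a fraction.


Accuracy = (TP + TN) / (TP + TN + FP + FN) = (61 + 59) / 167 = 120/167.

120/167


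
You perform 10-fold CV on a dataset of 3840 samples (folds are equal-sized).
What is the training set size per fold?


Each validation fold has 3840/10 = 384 samples. Training set = 3840 - 384 = 3456.

3456


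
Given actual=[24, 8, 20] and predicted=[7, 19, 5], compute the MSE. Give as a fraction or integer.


MSE = (1/3) * ((24-7)^2=289 + (8-19)^2=121 + (20-5)^2=225). Sum = 635. MSE = 635/3.

635/3


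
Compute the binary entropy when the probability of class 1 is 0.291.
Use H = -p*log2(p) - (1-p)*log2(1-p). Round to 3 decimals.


H = -0.291*log2(0.291) - 0.709*log2(0.709) = 0.870.

0.870


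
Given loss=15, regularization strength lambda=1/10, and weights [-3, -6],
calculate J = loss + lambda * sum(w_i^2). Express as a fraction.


L2 sq norm = sum(w^2) = 45. J = 15 + 1/10 * 45 = 39/2.

39/2


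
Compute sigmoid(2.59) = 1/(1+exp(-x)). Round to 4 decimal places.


sigma(2.59) = 1/(1+e^(-2.59)) = 1/(1+0.075020) = 1/1.075020 = 0.9302.

0.9302


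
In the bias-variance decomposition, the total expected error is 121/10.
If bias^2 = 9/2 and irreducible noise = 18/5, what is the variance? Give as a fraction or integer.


Total error = bias^2 + variance + irreducible noise. So variance = 121/10 - 9/2 - 18/5 = 4.

4


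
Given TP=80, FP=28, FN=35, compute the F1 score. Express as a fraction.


Precision = 80/108 = 20/27. Recall = 80/115 = 16/23. F1 = 2*P*R/(P+R) = 160/223.

160/223


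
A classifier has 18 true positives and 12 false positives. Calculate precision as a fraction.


Precision = TP / (TP + FP) = 18 / 30 = 3/5.

3/5


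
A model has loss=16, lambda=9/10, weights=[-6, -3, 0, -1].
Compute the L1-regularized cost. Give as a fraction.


L1 norm = sum(|w|) = 10. J = 16 + 9/10 * 10 = 25.

25


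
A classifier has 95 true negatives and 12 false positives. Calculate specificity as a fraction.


Specificity = TN / (TN + FP) = 95 / 107 = 95/107.

95/107


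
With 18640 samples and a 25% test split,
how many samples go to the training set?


Test set = 18640 * 25% = 4660. Training set = 18640 - 4660 = 13980.

13980


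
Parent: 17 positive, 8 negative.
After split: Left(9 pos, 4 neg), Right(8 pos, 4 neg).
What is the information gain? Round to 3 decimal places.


H(parent) = 0.9044. H(left) = 0.8905, H(right) = 0.9183. Weighted = (13/25)*0.8905 + (12/25)*0.9183 = 0.9038. IG = 0.9044 - 0.9038 = 0.0006, which rounds to 0.001.

0.001


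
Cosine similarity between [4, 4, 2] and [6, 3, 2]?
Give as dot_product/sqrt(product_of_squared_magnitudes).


dot = 40. |a|^2 = 36, |b|^2 = 49. cos = 40/sqrt(1764).

40/sqrt(1764)


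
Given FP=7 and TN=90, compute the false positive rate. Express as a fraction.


FPR = FP / (FP + TN) = 7 / 97 = 7/97.

7/97


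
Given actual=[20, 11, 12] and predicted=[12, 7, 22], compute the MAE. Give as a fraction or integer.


MAE = (1/3) * (|20-12|=8 + |11-7|=4 + |12-22|=10). Sum = 22. MAE = 22/3.

22/3


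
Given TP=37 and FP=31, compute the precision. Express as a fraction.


Precision = TP / (TP + FP) = 37 / 68 = 37/68.

37/68


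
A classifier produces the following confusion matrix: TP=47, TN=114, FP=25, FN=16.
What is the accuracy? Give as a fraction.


Accuracy = (TP + TN) / (TP + TN + FP + FN) = (47 + 114) / 202 = 161/202.

161/202


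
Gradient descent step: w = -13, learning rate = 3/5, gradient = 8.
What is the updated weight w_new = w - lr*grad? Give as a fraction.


w_new = -13 - 3/5 * 8 = -13 - 24/5 = -89/5.

-89/5


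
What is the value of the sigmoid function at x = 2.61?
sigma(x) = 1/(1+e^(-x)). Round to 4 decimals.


sigma(2.61) = 1/(1+e^(-2.61)) = 1/(1+0.073535) = 1/1.073535 = 0.9315.

0.9315


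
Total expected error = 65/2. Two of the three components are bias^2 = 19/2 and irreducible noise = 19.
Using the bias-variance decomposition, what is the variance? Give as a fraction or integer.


Total error = bias^2 + variance + irreducible noise. So variance = 65/2 - 19/2 - 19 = 4.

4


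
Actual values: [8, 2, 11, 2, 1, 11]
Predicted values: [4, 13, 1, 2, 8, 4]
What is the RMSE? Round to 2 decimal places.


MSE = 55.8333. RMSE = sqrt(55.8333) = 7.47.

7.47


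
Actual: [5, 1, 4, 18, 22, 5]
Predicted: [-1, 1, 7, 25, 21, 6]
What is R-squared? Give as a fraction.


Mean(y) = 55/6. SS_res = 96. SS_tot = 2225/6. R^2 = 1 - 96/(2225/6) = 1649/2225.

1649/2225


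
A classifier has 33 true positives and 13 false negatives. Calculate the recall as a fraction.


Recall = TP / (TP + FN) = 33 / 46 = 33/46.

33/46


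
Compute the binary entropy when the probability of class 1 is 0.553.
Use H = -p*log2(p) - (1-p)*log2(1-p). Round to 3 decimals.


H = -0.553*log2(0.553) - 0.447*log2(0.447) = 0.992.

0.992


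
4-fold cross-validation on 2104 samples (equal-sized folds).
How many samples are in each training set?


Each validation fold has 2104/4 = 526 samples. Training set = 2104 - 526 = 1578.

1578


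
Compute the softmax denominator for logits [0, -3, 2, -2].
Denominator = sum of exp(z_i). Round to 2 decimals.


Denom = e^0=1.0000 + e^-3=0.0498 + e^2=7.3891 + e^-2=0.1353. Sum = 8.5742, which rounds to 8.57.

8.57


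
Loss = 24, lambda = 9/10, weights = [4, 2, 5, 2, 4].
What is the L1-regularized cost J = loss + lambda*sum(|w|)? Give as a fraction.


L1 norm = sum(|w|) = 17. J = 24 + 9/10 * 17 = 393/10.

393/10


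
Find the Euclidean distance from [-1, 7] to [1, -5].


d = sqrt(sum of squared differences). (-1-1)^2=4, (7--5)^2=144. Sum = 148.

sqrt(148)


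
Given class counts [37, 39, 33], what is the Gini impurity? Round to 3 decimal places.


Total = 109. Proportions: 37/109, 39/109, 33/109. sum(p_i^2) = 0.3349. Gini = 1 - 0.3349 = 0.6651, which rounds to 0.665.

0.665


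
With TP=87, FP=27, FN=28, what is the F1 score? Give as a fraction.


Precision = 87/114 = 29/38. Recall = 87/115 = 87/115. F1 = 2*P*R/(P+R) = 174/229.

174/229


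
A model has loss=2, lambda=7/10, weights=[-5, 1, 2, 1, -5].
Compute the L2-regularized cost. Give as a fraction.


L2 sq norm = sum(w^2) = 56. J = 2 + 7/10 * 56 = 206/5.

206/5


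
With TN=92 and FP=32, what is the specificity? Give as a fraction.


Specificity = TN / (TN + FP) = 92 / 124 = 23/31.

23/31


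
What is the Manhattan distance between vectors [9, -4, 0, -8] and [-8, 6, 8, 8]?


d = sum of absolute differences: |9--8|=17 + |-4-6|=10 + |0-8|=8 + |-8-8|=16 = 51.

51


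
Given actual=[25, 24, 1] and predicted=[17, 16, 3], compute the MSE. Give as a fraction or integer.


MSE = (1/3) * ((25-17)^2=64 + (24-16)^2=64 + (1-3)^2=4). Sum = 132. MSE = 44.

44


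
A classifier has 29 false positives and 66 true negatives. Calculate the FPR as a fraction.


FPR = FP / (FP + TN) = 29 / 95 = 29/95.

29/95


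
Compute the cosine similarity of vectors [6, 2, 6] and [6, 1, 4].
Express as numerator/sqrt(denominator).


dot = 62. |a|^2 = 76, |b|^2 = 53. cos = 62/sqrt(4028).

62/sqrt(4028)


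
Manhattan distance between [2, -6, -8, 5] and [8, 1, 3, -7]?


d = sum of absolute differences: |2-8|=6 + |-6-1|=7 + |-8-3|=11 + |5--7|=12 = 36.

36


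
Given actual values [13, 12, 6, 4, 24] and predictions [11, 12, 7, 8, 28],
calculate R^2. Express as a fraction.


Mean(y) = 59/5. SS_res = 37. SS_tot = 1224/5. R^2 = 1 - 37/(1224/5) = 1039/1224.

1039/1224


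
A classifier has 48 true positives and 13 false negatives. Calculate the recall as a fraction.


Recall = TP / (TP + FN) = 48 / 61 = 48/61.

48/61


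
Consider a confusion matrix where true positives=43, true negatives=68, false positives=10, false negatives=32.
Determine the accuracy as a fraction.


Accuracy = (TP + TN) / (TP + TN + FP + FN) = (43 + 68) / 153 = 37/51.

37/51


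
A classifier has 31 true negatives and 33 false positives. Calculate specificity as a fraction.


Specificity = TN / (TN + FP) = 31 / 64 = 31/64.

31/64


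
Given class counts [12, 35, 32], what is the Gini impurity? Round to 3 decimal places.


Total = 79. Proportions: 12/79, 35/79, 32/79. sum(p_i^2) = 0.3834. Gini = 1 - 0.3834 = 0.6166, which rounds to 0.617.

0.617


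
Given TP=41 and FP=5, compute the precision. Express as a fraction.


Precision = TP / (TP + FP) = 41 / 46 = 41/46.

41/46


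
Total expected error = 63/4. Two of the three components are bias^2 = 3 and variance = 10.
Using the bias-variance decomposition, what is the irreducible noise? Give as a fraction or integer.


Total error = bias^2 + variance + irreducible noise. So irreducible noise = 63/4 - 3 - 10 = 11/4.

11/4


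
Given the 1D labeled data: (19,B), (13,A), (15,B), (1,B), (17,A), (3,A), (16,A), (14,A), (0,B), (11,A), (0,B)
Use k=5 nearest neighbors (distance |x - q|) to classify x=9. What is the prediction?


Distances: |19-9|=10, |13-9|=4, |15-9|=6, |1-9|=8, |17-9|=8, |3-9|=6, |16-9|=7, |14-9|=5, |0-9|=9, |11-9|=2, |0-9|=9. 5 nearest: (11,A), (13,A), (14,A), (3,A), (15,B). Counts: {'A': 4, 'B': 1}. Majority class: A.

A


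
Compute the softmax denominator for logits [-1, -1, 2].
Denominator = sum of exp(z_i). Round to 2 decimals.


Denom = e^-1=0.3679 + e^-1=0.3679 + e^2=7.3891. Sum = 8.1249, which rounds to 8.12.

8.12


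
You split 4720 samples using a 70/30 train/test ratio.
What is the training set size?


Test set = 4720 * 30% = 1416. Training set = 4720 - 1416 = 3304.

3304


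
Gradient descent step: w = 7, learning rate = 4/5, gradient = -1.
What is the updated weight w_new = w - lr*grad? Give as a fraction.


w_new = 7 - 4/5 * -1 = 7 - -4/5 = 39/5.

39/5


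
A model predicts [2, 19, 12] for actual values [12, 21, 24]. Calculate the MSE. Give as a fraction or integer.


MSE = (1/3) * ((12-2)^2=100 + (21-19)^2=4 + (24-12)^2=144). Sum = 248. MSE = 248/3.

248/3


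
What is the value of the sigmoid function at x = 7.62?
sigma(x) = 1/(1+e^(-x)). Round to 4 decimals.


sigma(7.62) = 1/(1+e^(-7.62)) = 1/(1+0.000491) = 1/1.000491 = 0.9995.

0.9995


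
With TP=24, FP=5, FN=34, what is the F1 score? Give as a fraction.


Precision = 24/29 = 24/29. Recall = 24/58 = 12/29. F1 = 2*P*R/(P+R) = 16/29.

16/29


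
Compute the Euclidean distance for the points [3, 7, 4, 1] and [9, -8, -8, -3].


d = sqrt(sum of squared differences). (3-9)^2=36, (7--8)^2=225, (4--8)^2=144, (1--3)^2=16. Sum = 421.

sqrt(421)


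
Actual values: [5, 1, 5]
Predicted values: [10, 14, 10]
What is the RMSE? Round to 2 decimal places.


MSE = 73.0000. RMSE = sqrt(73.0000) = 8.54.

8.54


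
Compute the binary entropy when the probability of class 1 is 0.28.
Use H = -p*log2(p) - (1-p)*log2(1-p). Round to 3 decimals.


H = -0.28*log2(0.28) - 0.72*log2(0.72) = 0.855.

0.855


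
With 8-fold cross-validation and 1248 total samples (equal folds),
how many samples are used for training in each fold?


Each validation fold has 1248/8 = 156 samples. Training set = 1248 - 156 = 1092.

1092


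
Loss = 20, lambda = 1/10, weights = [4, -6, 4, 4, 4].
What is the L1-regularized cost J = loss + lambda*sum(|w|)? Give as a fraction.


L1 norm = sum(|w|) = 22. J = 20 + 1/10 * 22 = 111/5.

111/5


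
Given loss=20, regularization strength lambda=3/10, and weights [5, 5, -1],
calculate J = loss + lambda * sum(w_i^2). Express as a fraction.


L2 sq norm = sum(w^2) = 51. J = 20 + 3/10 * 51 = 353/10.

353/10


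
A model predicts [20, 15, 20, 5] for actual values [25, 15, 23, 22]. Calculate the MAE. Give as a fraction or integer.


MAE = (1/4) * (|25-20|=5 + |15-15|=0 + |23-20|=3 + |22-5|=17). Sum = 25. MAE = 25/4.

25/4


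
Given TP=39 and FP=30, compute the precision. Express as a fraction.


Precision = TP / (TP + FP) = 39 / 69 = 13/23.

13/23


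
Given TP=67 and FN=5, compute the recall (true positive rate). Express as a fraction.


Recall = TP / (TP + FN) = 67 / 72 = 67/72.

67/72


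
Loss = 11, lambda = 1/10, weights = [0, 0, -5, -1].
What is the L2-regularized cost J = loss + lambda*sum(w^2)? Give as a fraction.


L2 sq norm = sum(w^2) = 26. J = 11 + 1/10 * 26 = 68/5.

68/5


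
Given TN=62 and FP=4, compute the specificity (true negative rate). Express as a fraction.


Specificity = TN / (TN + FP) = 62 / 66 = 31/33.

31/33


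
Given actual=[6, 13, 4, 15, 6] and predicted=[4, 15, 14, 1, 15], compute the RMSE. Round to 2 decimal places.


MSE = 77.0000. RMSE = sqrt(77.0000) = 8.77.

8.77


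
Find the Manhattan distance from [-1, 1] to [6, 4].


d = sum of absolute differences: |-1-6|=7 + |1-4|=3 = 10.

10


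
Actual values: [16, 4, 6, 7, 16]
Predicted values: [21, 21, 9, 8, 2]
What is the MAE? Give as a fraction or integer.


MAE = (1/5) * (|16-21|=5 + |4-21|=17 + |6-9|=3 + |7-8|=1 + |16-2|=14). Sum = 40. MAE = 8.

8


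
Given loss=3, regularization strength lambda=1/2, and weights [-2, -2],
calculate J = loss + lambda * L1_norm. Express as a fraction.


L1 norm = sum(|w|) = 4. J = 3 + 1/2 * 4 = 5.

5


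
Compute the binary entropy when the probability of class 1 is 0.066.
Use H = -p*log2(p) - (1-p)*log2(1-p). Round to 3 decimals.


H = -0.066*log2(0.066) - 0.934*log2(0.934) = 0.351.

0.351


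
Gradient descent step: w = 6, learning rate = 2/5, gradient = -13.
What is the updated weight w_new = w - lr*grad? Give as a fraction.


w_new = 6 - 2/5 * -13 = 6 - -26/5 = 56/5.

56/5


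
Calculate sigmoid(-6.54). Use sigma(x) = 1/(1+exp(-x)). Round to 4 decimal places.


sigma(-6.54) = 1/(1+e^(6.54)) = 1/(1+692.286578) = 1/693.286578 = 0.0014.

0.0014


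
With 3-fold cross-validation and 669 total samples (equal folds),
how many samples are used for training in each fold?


Each validation fold has 669/3 = 223 samples. Training set = 669 - 223 = 446.

446


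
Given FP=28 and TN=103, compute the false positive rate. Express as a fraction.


FPR = FP / (FP + TN) = 28 / 131 = 28/131.

28/131


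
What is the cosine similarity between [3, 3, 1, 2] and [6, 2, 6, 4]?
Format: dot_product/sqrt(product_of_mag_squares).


dot = 38. |a|^2 = 23, |b|^2 = 92. cos = 38/sqrt(2116).

38/sqrt(2116)


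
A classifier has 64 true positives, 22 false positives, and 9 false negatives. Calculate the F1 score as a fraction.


Precision = 64/86 = 32/43. Recall = 64/73 = 64/73. F1 = 2*P*R/(P+R) = 128/159.

128/159


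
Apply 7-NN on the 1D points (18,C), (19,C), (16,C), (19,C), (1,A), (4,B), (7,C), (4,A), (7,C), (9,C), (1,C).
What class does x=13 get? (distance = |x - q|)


Distances: |18-13|=5, |19-13|=6, |16-13|=3, |19-13|=6, |1-13|=12, |4-13|=9, |7-13|=6, |4-13|=9, |7-13|=6, |9-13|=4, |1-13|=12. 7 nearest: (16,C), (9,C), (18,C), (19,C), (19,C), (7,C), (7,C). Counts: {'C': 7}. Majority class: C.

C


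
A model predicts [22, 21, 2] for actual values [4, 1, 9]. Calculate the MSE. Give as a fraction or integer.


MSE = (1/3) * ((4-22)^2=324 + (1-21)^2=400 + (9-2)^2=49). Sum = 773. MSE = 773/3.

773/3


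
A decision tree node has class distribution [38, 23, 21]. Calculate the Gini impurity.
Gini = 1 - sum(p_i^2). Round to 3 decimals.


Total = 82. Proportions: 38/82, 23/82, 21/82. sum(p_i^2) = 0.3590. Gini = 1 - 0.3590 = 0.6410, which rounds to 0.641.

0.641


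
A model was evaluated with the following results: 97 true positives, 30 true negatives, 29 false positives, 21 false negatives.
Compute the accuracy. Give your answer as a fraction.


Accuracy = (TP + TN) / (TP + TN + FP + FN) = (97 + 30) / 177 = 127/177.

127/177


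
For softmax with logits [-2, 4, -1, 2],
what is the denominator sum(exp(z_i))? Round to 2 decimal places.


Denom = e^-2=0.1353 + e^4=54.5982 + e^-1=0.3679 + e^2=7.3891. Sum = 62.4905, which rounds to 62.49.

62.49


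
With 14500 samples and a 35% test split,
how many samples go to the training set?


Test set = 14500 * 35% = 5075. Training set = 14500 - 5075 = 9425.

9425


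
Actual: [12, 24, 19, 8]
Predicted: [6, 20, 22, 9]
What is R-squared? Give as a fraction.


Mean(y) = 63/4. SS_res = 62. SS_tot = 611/4. R^2 = 1 - 62/(611/4) = 363/611.

363/611


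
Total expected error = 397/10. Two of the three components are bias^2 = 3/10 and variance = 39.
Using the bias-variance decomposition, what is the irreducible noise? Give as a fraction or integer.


Total error = bias^2 + variance + irreducible noise. So irreducible noise = 397/10 - 3/10 - 39 = 2/5.

2/5


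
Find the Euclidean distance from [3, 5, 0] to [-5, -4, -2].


d = sqrt(sum of squared differences). (3--5)^2=64, (5--4)^2=81, (0--2)^2=4. Sum = 149.

sqrt(149)


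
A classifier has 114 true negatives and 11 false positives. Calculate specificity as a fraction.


Specificity = TN / (TN + FP) = 114 / 125 = 114/125.

114/125


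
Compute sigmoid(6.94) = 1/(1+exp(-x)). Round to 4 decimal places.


sigma(6.94) = 1/(1+e^(-6.94)) = 1/(1+0.000968) = 1/1.000968 = 0.9990.

0.9990


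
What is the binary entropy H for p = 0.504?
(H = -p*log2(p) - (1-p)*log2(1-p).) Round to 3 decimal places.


H = -0.504*log2(0.504) - 0.496*log2(0.496) = 1.000.

1.000


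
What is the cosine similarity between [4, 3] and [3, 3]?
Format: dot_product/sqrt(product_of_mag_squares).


dot = 21. |a|^2 = 25, |b|^2 = 18. cos = 21/sqrt(450).

21/sqrt(450)


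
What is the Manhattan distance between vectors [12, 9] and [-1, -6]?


d = sum of absolute differences: |12--1|=13 + |9--6|=15 = 28.

28


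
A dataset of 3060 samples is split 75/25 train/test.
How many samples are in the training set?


Test set = 3060 * 25% = 765. Training set = 3060 - 765 = 2295.

2295


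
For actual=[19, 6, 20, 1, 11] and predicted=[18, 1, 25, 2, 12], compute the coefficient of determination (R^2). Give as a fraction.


Mean(y) = 57/5. SS_res = 53. SS_tot = 1346/5. R^2 = 1 - 53/(1346/5) = 1081/1346.

1081/1346


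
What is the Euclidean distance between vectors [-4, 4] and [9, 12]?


d = sqrt(sum of squared differences). (-4-9)^2=169, (4-12)^2=64. Sum = 233.

sqrt(233)


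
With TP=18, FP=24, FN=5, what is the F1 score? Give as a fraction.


Precision = 18/42 = 3/7. Recall = 18/23 = 18/23. F1 = 2*P*R/(P+R) = 36/65.

36/65


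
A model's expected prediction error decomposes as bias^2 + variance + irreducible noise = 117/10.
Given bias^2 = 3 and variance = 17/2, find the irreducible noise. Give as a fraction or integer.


Total error = bias^2 + variance + irreducible noise. So irreducible noise = 117/10 - 3 - 17/2 = 1/5.

1/5


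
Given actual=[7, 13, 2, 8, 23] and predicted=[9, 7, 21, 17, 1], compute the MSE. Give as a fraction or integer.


MSE = (1/5) * ((7-9)^2=4 + (13-7)^2=36 + (2-21)^2=361 + (8-17)^2=81 + (23-1)^2=484). Sum = 966. MSE = 966/5.

966/5


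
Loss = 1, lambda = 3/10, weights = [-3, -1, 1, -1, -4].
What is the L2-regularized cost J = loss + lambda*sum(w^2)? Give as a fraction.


L2 sq norm = sum(w^2) = 28. J = 1 + 3/10 * 28 = 47/5.

47/5


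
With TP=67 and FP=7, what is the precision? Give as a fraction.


Precision = TP / (TP + FP) = 67 / 74 = 67/74.

67/74


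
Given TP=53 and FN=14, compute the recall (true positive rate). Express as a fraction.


Recall = TP / (TP + FN) = 53 / 67 = 53/67.

53/67


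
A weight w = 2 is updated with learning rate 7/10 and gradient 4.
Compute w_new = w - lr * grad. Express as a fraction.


w_new = 2 - 7/10 * 4 = 2 - 14/5 = -4/5.

-4/5


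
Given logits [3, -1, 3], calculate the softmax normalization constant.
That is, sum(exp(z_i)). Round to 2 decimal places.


Denom = e^3=20.0855 + e^-1=0.3679 + e^3=20.0855. Sum = 40.5389, which rounds to 40.54.

40.54


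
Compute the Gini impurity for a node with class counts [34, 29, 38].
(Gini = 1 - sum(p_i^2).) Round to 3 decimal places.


Total = 101. Proportions: 34/101, 29/101, 38/101. sum(p_i^2) = 0.3373. Gini = 1 - 0.3373 = 0.6627, which rounds to 0.663.

0.663


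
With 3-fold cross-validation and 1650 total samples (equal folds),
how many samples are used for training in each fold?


Each validation fold has 1650/3 = 550 samples. Training set = 1650 - 550 = 1100.

1100


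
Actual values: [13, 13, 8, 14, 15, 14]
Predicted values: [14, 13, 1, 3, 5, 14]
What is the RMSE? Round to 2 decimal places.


MSE = 45.1667. RMSE = sqrt(45.1667) = 6.72.

6.72


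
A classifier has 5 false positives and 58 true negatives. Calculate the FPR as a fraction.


FPR = FP / (FP + TN) = 5 / 63 = 5/63.

5/63


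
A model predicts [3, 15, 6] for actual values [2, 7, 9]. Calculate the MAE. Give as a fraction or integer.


MAE = (1/3) * (|2-3|=1 + |7-15|=8 + |9-6|=3). Sum = 12. MAE = 4.

4


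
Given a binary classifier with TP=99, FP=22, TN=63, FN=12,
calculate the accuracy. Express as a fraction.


Accuracy = (TP + TN) / (TP + TN + FP + FN) = (99 + 63) / 196 = 81/98.

81/98


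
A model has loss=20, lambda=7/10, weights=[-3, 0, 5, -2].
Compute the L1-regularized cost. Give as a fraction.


L1 norm = sum(|w|) = 10. J = 20 + 7/10 * 10 = 27.

27


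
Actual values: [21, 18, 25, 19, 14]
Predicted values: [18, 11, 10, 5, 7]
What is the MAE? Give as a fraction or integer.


MAE = (1/5) * (|21-18|=3 + |18-11|=7 + |25-10|=15 + |19-5|=14 + |14-7|=7). Sum = 46. MAE = 46/5.

46/5


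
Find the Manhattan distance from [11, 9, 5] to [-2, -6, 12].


d = sum of absolute differences: |11--2|=13 + |9--6|=15 + |5-12|=7 = 35.

35


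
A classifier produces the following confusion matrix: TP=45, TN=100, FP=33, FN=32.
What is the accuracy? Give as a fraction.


Accuracy = (TP + TN) / (TP + TN + FP + FN) = (45 + 100) / 210 = 29/42.

29/42


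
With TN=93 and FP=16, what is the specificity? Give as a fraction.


Specificity = TN / (TN + FP) = 93 / 109 = 93/109.

93/109


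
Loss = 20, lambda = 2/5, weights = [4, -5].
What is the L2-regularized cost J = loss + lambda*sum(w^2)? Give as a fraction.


L2 sq norm = sum(w^2) = 41. J = 20 + 2/5 * 41 = 182/5.

182/5


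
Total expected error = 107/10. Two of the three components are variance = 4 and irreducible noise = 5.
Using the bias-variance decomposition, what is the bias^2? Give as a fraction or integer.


Total error = bias^2 + variance + irreducible noise. So bias^2 = 107/10 - 4 - 5 = 17/10.

17/10


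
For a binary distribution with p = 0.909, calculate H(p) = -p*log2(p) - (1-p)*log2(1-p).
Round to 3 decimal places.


H = -0.909*log2(0.909) - 0.091*log2(0.091) = 0.440.

0.440


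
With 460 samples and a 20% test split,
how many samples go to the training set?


Test set = 460 * 20% = 92. Training set = 460 - 92 = 368.

368


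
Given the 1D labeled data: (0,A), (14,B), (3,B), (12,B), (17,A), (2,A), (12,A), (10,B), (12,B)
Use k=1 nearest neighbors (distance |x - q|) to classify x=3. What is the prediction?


Distances: |0-3|=3, |14-3|=11, |3-3|=0, |12-3|=9, |17-3|=14, |2-3|=1, |12-3|=9, |10-3|=7, |12-3|=9. 1 nearest: (3,B). Counts: {'B': 1}. Majority class: B.

B


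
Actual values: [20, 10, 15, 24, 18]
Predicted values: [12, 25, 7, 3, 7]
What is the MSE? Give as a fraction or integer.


MSE = (1/5) * ((20-12)^2=64 + (10-25)^2=225 + (15-7)^2=64 + (24-3)^2=441 + (18-7)^2=121). Sum = 915. MSE = 183.

183


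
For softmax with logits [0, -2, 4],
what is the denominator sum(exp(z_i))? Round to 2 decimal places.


Denom = e^0=1.0000 + e^-2=0.1353 + e^4=54.5982. Sum = 55.7335, which rounds to 55.73.

55.73


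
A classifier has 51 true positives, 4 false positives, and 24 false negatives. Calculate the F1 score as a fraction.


Precision = 51/55 = 51/55. Recall = 51/75 = 17/25. F1 = 2*P*R/(P+R) = 51/65.

51/65


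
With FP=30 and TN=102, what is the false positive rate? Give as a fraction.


FPR = FP / (FP + TN) = 30 / 132 = 5/22.

5/22


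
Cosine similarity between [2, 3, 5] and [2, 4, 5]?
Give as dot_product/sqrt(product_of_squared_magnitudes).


dot = 41. |a|^2 = 38, |b|^2 = 45. cos = 41/sqrt(1710).

41/sqrt(1710)


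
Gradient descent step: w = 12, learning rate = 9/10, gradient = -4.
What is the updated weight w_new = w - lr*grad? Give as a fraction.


w_new = 12 - 9/10 * -4 = 12 - -18/5 = 78/5.

78/5


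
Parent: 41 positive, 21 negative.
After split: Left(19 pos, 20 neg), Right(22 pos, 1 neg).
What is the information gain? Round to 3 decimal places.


H(parent) = 0.9236. H(left) = 0.9995, H(right) = 0.2580. Weighted = (39/62)*0.9995 + (23/62)*0.2580 = 0.7244. IG = 0.9236 - 0.7244 = 0.1992, which rounds to 0.199.

0.199
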